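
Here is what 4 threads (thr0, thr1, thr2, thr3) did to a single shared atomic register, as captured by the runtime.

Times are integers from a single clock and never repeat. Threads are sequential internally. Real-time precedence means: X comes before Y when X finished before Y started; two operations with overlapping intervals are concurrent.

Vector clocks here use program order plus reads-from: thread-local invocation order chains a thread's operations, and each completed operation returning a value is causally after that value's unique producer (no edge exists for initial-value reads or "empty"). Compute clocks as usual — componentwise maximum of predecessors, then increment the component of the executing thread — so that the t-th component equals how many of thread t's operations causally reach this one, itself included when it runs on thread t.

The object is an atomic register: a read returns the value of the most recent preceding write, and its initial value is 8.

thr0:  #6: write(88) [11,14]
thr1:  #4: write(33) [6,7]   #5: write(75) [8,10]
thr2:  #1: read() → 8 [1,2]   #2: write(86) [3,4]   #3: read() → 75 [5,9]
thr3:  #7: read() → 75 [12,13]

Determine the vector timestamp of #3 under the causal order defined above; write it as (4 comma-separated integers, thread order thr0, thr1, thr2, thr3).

#1 (invocation 1): nothing precedes it; thr2's component alone gives (0, 0, 1, 0)
#4 (invocation 6): nothing precedes it; thr1's component alone gives (0, 1, 0, 0)
#6 (invocation 11): nothing precedes it; thr0's component alone gives (1, 0, 0, 0)
merge at #2 (invoked 3): VC(#1)=(0, 0, 1, 0), own-thread bump on thr2 → (0, 0, 2, 0)
merge at #5 (invoked 8): VC(#4)=(0, 1, 0, 0), own-thread bump on thr1 → (0, 2, 0, 0)
merge at #7 (invoked 12): VC(#5)=(0, 2, 0, 0), own-thread bump on thr3 → (0, 2, 0, 1)
merge at #3 (invoked 5): VC(#2)=(0, 0, 2, 0), VC(#5)=(0, 2, 0, 0), own-thread bump on thr2 → (0, 2, 3, 0)
target: VC(#3) = (0, 2, 3, 0)

(0, 2, 3, 0)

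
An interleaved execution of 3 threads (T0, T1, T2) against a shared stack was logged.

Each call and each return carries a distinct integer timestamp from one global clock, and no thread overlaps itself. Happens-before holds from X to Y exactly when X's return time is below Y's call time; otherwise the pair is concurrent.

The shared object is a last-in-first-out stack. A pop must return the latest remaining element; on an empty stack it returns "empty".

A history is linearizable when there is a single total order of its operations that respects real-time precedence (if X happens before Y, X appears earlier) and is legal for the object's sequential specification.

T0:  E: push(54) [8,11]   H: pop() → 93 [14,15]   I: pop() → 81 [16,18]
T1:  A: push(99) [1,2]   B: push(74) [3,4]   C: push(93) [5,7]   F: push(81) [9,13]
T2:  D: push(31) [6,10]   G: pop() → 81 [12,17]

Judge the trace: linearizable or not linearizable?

prefix check: 1..14 passes, 1..15 fails once H's time-15 response joins
8 orders of the 7 completed stack ops respect real time; none is legal
every completion of the 1 pending operation (G) was checked; none linearizes
one such order, A, B, C, D, E, F, H (pending dropped), breaks at step 7 where H pop() → 93 is illegal
one such order, A, B, C, D, F, E, H (pending dropped), breaks at step 7 where H pop() → 93 is illegal

not linearizable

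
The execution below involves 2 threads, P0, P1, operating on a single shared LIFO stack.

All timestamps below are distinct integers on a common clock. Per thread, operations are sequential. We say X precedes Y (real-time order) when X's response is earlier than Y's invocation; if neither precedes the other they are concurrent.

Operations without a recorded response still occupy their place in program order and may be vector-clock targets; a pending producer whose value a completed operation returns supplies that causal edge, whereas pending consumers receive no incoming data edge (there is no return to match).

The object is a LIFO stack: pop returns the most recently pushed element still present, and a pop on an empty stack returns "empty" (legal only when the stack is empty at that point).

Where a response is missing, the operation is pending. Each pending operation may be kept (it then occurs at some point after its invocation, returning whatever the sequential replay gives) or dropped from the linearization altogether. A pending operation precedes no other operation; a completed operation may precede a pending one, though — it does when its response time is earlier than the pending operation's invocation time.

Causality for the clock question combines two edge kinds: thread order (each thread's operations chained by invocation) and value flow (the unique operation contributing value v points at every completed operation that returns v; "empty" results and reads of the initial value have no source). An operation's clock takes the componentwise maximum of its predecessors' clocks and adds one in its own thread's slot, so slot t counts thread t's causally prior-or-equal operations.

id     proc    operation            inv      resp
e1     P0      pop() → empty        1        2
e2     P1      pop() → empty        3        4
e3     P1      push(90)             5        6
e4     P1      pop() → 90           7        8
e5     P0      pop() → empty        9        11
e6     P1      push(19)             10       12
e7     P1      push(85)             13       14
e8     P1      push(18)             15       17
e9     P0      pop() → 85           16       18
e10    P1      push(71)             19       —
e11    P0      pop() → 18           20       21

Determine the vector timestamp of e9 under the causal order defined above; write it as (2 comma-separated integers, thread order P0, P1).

(3, 5)

no predecessors for e2 (invoked 3): P1 increments from zero → (0, 1)
no predecessors for e1 (invoked 1): P0 increments from zero → (1, 0)
merge at e3 (invoked 5): VC(e2)=(0, 1), own-thread bump on P1 → (0, 2)
merge at e5 (invoked 9): VC(e1)=(1, 0), own-thread bump on P0 → (2, 0)
merge at e4 (invoked 7): VC(e3)=(0, 2), own-thread bump on P1 → (0, 3)
merge at e6 (invoked 10): VC(e4)=(0, 3), own-thread bump on P1 → (0, 4)
merge at e7 (invoked 13): VC(e6)=(0, 4), own-thread bump on P1 → (0, 5)
merge at e8 (invoked 15): VC(e7)=(0, 5), own-thread bump on P1 → (0, 6)
merge at e10 (invoked 19): VC(e8)=(0, 6), own-thread bump on P1 → (0, 7)
merge at e9 (invoked 16): VC(e5)=(2, 0), VC(e7)=(0, 5), own-thread bump on P0 → (3, 5)
merge at e11 (invoked 20): VC(e8)=(0, 6), VC(e9)=(3, 5), own-thread bump on P0 → (4, 6)
target: VC(e9) = (3, 5)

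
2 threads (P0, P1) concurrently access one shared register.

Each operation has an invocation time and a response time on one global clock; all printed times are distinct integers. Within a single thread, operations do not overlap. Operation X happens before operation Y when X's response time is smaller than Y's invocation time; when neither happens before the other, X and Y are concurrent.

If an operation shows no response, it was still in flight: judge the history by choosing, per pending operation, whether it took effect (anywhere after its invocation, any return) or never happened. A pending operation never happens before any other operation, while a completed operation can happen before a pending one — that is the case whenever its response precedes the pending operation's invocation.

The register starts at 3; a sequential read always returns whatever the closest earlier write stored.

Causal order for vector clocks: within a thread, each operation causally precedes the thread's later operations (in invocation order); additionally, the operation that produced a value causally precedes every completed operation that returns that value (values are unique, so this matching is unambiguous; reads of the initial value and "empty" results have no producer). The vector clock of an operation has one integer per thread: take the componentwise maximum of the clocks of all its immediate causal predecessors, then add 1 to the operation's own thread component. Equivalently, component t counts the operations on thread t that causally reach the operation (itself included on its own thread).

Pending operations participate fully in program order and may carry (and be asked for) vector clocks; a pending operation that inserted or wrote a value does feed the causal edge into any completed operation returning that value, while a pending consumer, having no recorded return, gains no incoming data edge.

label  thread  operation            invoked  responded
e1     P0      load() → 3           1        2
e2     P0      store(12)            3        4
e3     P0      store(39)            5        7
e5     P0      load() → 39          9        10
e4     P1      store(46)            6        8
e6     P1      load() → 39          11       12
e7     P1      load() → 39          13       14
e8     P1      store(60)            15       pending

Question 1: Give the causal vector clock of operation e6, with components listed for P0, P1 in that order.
Answer: (3, 2)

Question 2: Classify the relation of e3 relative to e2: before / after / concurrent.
Answer: after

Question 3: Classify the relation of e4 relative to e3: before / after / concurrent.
Answer: concurrent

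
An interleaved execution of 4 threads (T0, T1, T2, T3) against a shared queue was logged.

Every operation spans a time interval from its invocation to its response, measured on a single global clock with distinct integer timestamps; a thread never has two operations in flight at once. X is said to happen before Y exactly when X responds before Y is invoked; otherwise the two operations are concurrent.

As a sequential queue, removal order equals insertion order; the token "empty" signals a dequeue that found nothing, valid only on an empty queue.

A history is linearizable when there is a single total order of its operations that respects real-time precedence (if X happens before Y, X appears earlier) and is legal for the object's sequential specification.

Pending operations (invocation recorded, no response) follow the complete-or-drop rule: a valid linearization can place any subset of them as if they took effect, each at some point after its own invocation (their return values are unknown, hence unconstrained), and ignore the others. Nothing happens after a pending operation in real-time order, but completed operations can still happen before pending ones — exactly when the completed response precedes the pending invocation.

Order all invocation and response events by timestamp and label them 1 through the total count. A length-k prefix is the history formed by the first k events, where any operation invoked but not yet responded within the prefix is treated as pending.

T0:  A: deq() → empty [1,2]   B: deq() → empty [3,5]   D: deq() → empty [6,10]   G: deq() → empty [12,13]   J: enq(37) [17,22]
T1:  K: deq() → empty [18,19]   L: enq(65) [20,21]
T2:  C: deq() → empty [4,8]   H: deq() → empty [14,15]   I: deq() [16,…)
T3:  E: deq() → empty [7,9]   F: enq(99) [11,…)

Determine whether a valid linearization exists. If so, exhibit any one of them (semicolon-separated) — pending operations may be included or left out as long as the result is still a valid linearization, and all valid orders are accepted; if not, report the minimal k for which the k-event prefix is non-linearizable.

step 1: A deq() → empty — queue <>
step 2: B deq() → empty — queue <>
step 3: C deq() → empty — queue <>
step 4: D deq() → empty — queue <>
step 5: E deq() → empty — queue <>
step 6: G deq() → empty — queue <>
step 7: H deq() → empty — queue <>
step 8: F enq(99) (pending, included) — queue <99>
step 9: I deq() (pending, included) — queue <>
step 10: K deq() → empty — queue <>
step 11: J enq(37) — queue <37>
step 12: L enq(65) — queue <37,65>

linearizable — witness: A; B; C; D; E; G; H; F; I; K; J; L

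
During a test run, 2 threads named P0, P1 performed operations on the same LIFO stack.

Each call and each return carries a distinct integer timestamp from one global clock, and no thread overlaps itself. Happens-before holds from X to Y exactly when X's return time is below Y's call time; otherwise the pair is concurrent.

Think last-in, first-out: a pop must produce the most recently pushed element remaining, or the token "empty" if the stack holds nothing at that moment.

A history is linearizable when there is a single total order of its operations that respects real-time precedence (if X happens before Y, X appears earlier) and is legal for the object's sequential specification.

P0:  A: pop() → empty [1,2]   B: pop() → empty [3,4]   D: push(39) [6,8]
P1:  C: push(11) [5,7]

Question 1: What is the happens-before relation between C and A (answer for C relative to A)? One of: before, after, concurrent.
Answer: after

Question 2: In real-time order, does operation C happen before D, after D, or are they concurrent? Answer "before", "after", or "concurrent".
Answer: concurrent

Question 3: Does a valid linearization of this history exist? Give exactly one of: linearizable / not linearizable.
one valid linearization: A, B, C, D
step 1: A pop() → empty — stack <>
step 2: B pop() → empty — stack <>
step 3: C push(11) — stack <11>
step 4: D push(39) — stack <11,39>

linearizable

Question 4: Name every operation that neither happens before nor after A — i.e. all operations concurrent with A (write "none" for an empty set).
Answer: none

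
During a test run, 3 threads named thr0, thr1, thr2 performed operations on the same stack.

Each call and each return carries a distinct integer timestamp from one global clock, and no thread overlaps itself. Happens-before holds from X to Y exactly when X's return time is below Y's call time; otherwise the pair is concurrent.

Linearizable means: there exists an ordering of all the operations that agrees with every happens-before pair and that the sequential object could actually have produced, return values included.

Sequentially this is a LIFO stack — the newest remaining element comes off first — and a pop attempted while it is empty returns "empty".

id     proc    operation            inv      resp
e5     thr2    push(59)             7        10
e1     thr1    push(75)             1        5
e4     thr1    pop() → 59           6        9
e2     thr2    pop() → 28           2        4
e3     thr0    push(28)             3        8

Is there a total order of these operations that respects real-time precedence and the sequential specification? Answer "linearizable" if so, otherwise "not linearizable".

linearizable

witness order: e1, e3, e2, e5, e4
after step 1 (e1 push(75)): stack <75>
after step 2 (e3 push(28)): stack <75,28>
after step 3 (e2 pop() → 28): stack <75>
after step 4 (e5 push(59)): stack <75,59>
after step 5 (e4 pop() → 59): stack <75>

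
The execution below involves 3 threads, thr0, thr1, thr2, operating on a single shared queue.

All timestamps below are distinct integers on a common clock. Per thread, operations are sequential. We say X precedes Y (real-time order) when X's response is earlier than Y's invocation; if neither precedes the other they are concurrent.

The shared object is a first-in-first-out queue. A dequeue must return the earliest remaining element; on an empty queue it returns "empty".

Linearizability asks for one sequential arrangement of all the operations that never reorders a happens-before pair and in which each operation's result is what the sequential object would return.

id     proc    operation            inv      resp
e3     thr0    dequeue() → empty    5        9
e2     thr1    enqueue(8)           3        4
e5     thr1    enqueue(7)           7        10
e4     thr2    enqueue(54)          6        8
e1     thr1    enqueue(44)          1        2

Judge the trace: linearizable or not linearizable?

through event 8 a valid linearization exists; event 9 (e3 responding at time 9) ends that
2 orders of the 4 completed queue ops respect real time; none is legal
no completion choice of the 1 pending operation (e5) rescues it — every subset was tried
one such order, e1, e2, e3, e4 (pending dropped), breaks at step 3 where e3 dequeue() → empty is illegal
one such order, e1, e2, e4, e3 (pending dropped), breaks at step 4 where e3 dequeue() → empty is illegal

not linearizable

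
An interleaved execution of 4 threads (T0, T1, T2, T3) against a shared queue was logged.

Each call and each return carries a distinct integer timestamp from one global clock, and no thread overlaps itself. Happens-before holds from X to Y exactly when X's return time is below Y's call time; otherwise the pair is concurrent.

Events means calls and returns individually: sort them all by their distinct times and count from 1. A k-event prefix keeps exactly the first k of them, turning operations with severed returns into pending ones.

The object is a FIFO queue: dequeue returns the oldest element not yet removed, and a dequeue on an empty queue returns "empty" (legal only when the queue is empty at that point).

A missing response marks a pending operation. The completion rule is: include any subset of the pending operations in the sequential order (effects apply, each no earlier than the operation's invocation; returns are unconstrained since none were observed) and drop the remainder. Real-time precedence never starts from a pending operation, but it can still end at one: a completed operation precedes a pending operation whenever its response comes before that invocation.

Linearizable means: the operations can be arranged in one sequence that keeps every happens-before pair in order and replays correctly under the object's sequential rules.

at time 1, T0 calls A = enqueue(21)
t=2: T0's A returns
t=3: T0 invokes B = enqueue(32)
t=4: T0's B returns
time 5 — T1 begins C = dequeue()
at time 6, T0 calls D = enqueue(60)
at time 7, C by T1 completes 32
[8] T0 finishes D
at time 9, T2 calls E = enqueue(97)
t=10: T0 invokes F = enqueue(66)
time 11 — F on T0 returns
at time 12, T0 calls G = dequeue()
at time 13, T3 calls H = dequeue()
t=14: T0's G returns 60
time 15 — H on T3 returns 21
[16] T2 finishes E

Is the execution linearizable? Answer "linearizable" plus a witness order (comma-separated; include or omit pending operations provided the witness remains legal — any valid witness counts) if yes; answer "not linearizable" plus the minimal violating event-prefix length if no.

already the first 7 events (up to C's response at time 7) admit no linearization; the first 6 still do
one real-time candidate order over the 3 completed operations — the queue replay rejects it
including or dropping the 1 pending operation (D) in any combination fails
e.g. A, B, C (pending dropped): illegal at step 3, since C dequeue() → 32 cannot apply there

not linearizable — minimal violating prefix: 7 events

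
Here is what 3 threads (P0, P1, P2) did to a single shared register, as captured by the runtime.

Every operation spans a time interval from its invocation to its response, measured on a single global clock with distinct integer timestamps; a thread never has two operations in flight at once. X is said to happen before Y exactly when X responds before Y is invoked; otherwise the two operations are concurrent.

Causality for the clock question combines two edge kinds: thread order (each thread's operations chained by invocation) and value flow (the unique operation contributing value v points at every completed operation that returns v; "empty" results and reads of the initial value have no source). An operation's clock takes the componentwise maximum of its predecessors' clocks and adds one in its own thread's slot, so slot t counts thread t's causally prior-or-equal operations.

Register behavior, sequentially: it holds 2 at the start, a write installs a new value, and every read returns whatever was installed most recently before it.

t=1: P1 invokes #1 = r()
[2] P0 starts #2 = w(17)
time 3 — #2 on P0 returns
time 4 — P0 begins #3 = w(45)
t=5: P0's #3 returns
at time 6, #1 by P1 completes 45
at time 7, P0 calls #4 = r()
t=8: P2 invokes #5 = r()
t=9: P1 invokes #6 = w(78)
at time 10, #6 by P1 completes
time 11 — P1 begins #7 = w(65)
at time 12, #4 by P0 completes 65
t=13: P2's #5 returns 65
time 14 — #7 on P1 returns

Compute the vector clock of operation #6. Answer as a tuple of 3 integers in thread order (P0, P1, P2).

(2, 2, 0)

VC(#2, invoked at 2): no causal predecessors; +1 on P0 → (1, 0, 0)
VC(#3, invoked at 4): max of VC(#2)=(1, 0, 0), then +1 on thread P0 → (2, 0, 0)
VC(#1, invoked at 1): max of VC(#3)=(2, 0, 0), then +1 on thread P1 → (2, 1, 0)
VC(#6, invoked at 9): max of VC(#1)=(2, 1, 0), then +1 on thread P1 → (2, 2, 0)
VC(#7, invoked at 11): max of VC(#6)=(2, 2, 0), then +1 on thread P1 → (2, 3, 0)
VC(#5, invoked at 8): max of VC(#7)=(2, 3, 0), then +1 on thread P2 → (2, 3, 1)
VC(#4, invoked at 7): max of VC(#3)=(2, 0, 0), VC(#7)=(2, 3, 0), then +1 on thread P0 → (3, 3, 0)
target: VC(#6) = (2, 2, 0)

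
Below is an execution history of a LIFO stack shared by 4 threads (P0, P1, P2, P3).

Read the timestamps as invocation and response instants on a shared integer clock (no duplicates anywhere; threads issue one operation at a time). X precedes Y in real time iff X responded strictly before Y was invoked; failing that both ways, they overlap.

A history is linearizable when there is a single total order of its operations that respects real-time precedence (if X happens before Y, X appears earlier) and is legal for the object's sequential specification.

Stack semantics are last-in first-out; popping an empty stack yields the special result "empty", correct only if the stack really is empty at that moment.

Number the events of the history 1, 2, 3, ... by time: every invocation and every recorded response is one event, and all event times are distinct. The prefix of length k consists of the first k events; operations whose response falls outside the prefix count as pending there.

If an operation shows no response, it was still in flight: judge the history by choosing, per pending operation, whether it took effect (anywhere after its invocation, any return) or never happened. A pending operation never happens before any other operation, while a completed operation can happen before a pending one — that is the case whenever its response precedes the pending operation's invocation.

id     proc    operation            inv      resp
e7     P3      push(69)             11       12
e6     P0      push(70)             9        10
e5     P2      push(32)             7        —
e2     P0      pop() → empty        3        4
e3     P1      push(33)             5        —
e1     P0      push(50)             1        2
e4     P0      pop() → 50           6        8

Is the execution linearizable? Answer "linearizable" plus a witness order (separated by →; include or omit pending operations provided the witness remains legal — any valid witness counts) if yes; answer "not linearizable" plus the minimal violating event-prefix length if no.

not linearizable — minimal violating prefix: 4 events

prefix check: 1..3 passes, 1..4 fails once e2's time-4 response joins
the sole real-time-consistent order of 2 completed operations fails the LIFO stack replay
take e1, e2: step 2 already fails, because e2 pop() → empty cannot occur there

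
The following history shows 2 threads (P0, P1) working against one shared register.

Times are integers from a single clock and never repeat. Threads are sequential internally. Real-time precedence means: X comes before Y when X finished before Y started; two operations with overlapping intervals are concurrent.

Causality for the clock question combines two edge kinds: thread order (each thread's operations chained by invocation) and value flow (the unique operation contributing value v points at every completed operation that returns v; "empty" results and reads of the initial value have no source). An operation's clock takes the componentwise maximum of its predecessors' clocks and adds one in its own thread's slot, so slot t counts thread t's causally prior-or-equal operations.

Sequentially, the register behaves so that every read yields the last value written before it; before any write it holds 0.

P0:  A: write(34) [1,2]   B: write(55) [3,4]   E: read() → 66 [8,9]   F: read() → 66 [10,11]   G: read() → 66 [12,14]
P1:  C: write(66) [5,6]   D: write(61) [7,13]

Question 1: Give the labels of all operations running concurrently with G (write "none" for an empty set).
Answer: D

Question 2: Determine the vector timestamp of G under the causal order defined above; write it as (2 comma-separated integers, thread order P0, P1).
Answer: (5, 1)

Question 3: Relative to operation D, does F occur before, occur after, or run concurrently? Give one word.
Answer: concurrent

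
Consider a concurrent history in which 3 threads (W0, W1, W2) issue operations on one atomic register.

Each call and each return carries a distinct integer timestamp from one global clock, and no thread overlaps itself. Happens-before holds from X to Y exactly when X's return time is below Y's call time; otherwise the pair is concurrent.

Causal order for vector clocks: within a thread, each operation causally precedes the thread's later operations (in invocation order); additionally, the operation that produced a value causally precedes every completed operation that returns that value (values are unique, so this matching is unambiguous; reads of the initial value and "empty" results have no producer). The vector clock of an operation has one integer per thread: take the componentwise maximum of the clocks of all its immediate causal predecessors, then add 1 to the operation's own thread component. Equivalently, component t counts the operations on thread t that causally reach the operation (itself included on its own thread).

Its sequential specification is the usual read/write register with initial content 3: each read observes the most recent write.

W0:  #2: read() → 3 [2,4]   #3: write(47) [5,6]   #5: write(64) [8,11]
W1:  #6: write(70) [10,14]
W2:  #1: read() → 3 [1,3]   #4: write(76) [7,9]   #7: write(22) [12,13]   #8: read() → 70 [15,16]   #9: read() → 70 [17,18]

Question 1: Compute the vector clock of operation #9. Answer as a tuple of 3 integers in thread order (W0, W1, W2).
root op #1, invoked 1: fresh clock plus W2's own tick → (0, 0, 1)
root op #6, invoked 10: fresh clock plus W1's own tick → (0, 1, 0)
root op #2, invoked 2: fresh clock plus W0's own tick → (1, 0, 0)
#4, invoked 7, takes VC(#1)=(0, 0, 1) under max, adds 1 for W2 → (0, 0, 2)
#3, invoked 5, takes VC(#2)=(1, 0, 0) under max, adds 1 for W0 → (2, 0, 0)
#7, invoked 12, takes VC(#4)=(0, 0, 2) under max, adds 1 for W2 → (0, 0, 3)
#5, invoked 8, takes VC(#3)=(2, 0, 0) under max, adds 1 for W0 → (3, 0, 0)
#8, invoked 15, takes VC(#6)=(0, 1, 0), VC(#7)=(0, 0, 3) under max, adds 1 for W2 → (0, 1, 4)
#9, invoked 17, takes VC(#6)=(0, 1, 0), VC(#8)=(0, 1, 4) under max, adds 1 for W2 → (0, 1, 5)
target: VC(#9) = (0, 1, 5)

(0, 1, 5)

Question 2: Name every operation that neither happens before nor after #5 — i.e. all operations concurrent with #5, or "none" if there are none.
concurrent with #5 ([8,11]): every op whose interval crosses 8..11
#1 [1,3]: before
#2 [2,4]: before
#3 [5,6]: before
#4 [7,9]: concurrent
#6 [10,14]: concurrent
#7 [12,13]: after
#8 [15,16]: after
#9 [17,18]: after

#4, #6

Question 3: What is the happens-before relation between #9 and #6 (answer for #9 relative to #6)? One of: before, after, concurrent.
#9 spans [17,18], #6 spans [10,14]
resp(#6)=14 < inv(#9)=17

after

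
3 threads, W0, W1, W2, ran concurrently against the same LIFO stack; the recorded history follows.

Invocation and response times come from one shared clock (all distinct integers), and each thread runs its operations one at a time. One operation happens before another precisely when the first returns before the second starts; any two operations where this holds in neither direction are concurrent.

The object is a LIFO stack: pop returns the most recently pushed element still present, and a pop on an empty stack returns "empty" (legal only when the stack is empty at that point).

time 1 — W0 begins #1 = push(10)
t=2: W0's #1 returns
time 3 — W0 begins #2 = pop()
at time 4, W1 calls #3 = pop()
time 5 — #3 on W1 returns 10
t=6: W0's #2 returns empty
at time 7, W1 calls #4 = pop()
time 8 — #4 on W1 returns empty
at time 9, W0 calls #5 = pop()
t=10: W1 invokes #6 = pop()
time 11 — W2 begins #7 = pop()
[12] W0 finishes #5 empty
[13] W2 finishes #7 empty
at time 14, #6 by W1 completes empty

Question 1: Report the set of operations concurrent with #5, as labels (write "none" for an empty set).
#6, #7

#5 spans [9,12]; an op avoiding the whole window 9..12 is ordered, any other is concurrent
#1 [1,2]: before
#2 [3,6]: before
#3 [4,5]: before
#4 [7,8]: before
#6 [10,14]: concurrent
#7 [11,13]: concurrent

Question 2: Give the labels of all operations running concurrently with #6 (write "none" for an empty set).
#5, #7

#6 runs from 10 to 14; window-overlapping ops are concurrent
#1 [1,2]: before
#2 [3,6]: before
#3 [4,5]: before
#4 [7,8]: before
#5 [9,12]: concurrent
#7 [11,13]: concurrent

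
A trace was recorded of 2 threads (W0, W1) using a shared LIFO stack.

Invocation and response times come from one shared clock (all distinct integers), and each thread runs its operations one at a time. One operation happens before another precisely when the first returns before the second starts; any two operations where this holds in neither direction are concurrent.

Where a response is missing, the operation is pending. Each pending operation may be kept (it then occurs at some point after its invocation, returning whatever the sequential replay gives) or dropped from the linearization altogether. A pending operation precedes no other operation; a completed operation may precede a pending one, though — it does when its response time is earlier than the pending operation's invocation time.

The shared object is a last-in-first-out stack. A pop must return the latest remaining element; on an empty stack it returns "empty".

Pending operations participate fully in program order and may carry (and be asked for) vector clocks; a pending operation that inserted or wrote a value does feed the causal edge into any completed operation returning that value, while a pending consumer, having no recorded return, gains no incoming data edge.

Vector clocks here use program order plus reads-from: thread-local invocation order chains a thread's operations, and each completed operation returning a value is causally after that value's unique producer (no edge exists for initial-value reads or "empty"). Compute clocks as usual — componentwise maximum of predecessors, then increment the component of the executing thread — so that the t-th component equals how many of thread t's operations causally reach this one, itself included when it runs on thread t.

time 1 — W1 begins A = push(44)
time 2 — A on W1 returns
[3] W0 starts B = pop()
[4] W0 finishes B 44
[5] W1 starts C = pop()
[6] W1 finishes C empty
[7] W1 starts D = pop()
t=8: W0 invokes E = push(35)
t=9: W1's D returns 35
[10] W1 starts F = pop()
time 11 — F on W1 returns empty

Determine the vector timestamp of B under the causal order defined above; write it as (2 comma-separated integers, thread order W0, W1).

A, invoked 1, has no incoming edges; only W1's bump applies → (0, 1)
C (invocation 5): componentwise max over VC(A)=(0, 1), +1 at W1, giving (0, 2)
B (invocation 3): componentwise max over VC(A)=(0, 1), +1 at W0, giving (1, 1)
E (invocation 8): componentwise max over VC(B)=(1, 1), +1 at W0, giving (2, 1)
D (invocation 7): componentwise max over VC(C)=(0, 2), VC(E)=(2, 1), +1 at W1, giving (2, 3)
F (invocation 10): componentwise max over VC(D)=(2, 3), +1 at W1, giving (2, 4)
target: VC(B) = (1, 1)

(1, 1)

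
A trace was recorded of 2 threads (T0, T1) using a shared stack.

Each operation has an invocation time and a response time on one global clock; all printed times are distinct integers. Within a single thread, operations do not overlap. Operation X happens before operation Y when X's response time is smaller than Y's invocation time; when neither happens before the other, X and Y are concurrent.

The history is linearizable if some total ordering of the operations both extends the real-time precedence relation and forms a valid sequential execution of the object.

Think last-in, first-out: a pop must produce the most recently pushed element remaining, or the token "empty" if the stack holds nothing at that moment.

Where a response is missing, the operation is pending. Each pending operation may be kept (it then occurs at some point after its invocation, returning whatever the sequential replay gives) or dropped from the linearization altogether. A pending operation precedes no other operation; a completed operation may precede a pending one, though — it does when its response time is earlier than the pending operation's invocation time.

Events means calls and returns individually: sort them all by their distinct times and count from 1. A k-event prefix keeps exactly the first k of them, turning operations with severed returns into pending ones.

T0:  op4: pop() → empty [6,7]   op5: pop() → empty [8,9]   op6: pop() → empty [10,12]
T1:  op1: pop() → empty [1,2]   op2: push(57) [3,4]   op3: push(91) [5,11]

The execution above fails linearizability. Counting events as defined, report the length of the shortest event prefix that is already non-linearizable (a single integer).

events 1..6 are linearizable; a witness order is op1, op2:
1. op1 pop() → empty, leaving stack <>
2. op2 push(57), leaving stack <57>
adding event 7 (op4 responds at 7) leaves no legal real-time order
including or dropping the 1 pending operation (op3) in any combination fails
sample order op1, op2, op4 (pending dropped) stalls at step 3 — op4 pop() → empty has no legal effect

7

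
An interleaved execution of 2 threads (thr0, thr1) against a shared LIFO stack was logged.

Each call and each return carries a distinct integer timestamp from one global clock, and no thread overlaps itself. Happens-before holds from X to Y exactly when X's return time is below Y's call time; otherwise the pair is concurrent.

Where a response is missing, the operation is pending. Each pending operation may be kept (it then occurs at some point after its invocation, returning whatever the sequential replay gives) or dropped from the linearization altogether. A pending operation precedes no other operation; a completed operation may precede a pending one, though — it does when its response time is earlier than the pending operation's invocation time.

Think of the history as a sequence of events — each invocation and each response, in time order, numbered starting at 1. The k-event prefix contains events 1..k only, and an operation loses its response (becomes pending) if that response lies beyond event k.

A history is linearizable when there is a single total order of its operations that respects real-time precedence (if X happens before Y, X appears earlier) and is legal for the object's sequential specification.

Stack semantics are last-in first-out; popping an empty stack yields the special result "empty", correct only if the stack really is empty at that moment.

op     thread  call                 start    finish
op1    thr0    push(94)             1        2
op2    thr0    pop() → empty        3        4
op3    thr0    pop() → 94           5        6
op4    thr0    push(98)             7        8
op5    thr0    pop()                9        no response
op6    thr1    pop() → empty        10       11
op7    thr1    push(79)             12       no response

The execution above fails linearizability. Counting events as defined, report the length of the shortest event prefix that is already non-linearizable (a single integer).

4

events 1..3 are still linearizable — one witness is op1:
after step 1 (op1 push(94)): stack <94>
once event 4 joins (op2's response, time 4), exhaustive search finds no witness
sample order op1, op2 stalls at step 2 — op2 pop() → empty has no legal effect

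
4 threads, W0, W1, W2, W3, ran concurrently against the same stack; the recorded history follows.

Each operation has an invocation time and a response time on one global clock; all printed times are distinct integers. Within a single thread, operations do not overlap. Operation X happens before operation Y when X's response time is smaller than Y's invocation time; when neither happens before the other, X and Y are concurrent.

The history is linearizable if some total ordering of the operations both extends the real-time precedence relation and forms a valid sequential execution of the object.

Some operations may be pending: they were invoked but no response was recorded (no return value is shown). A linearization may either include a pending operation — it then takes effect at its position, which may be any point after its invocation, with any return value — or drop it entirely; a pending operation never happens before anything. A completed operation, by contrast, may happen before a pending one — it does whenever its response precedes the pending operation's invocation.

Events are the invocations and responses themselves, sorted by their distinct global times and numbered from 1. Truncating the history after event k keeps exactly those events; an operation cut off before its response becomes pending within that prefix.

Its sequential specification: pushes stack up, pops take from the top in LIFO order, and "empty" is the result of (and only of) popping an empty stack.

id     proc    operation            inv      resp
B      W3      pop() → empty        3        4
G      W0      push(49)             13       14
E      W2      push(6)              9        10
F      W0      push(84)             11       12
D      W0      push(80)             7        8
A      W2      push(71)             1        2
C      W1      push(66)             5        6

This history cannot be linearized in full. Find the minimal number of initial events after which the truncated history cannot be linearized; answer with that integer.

4

a valid linearization of events 1..3 exists, for instance A:
step 1: A push(71) — stack <71>
adding event 4 (B responds at 4) leaves no legal real-time order
take A, B: step 2 already fails, because B pop() → empty cannot occur there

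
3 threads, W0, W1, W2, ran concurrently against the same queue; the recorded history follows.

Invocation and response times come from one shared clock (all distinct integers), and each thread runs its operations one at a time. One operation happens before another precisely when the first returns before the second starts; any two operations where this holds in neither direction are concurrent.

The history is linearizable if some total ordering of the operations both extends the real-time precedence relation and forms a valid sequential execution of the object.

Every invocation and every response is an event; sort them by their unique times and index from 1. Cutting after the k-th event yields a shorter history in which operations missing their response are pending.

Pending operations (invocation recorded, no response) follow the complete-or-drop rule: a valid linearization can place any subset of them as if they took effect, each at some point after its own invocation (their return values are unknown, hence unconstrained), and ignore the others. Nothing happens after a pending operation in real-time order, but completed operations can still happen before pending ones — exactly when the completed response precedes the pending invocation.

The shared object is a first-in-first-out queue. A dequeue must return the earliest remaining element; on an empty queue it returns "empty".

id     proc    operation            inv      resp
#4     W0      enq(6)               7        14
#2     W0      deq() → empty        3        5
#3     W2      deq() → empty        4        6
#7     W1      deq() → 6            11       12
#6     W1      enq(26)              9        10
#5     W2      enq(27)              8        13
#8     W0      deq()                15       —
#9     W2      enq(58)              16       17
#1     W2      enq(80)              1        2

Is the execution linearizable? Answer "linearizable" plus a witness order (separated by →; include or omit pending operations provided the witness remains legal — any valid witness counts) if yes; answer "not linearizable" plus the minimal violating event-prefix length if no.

events 1..5 are fine; event 6 — the response of #3 at time 6 — makes the prefix non-linearizable
real-time-consistent orders of the 3 completed operations: 2 — all fail the queue replay
e.g. #1, #2, #3: illegal at step 2, since #2 deq() → empty cannot apply there
e.g. #1, #3, #2: illegal at step 2, since #3 deq() → empty cannot apply there

not linearizable — minimal violating prefix: 6 events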